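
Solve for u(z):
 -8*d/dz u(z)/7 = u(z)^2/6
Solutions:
 u(z) = 48/(C1 + 7*z)


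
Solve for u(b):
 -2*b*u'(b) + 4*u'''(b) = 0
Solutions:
 u(b) = C1 + Integral(C2*airyai(2^(2/3)*b/2) + C3*airybi(2^(2/3)*b/2), b)


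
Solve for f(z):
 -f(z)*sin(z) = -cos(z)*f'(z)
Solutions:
 f(z) = C1/cos(z)


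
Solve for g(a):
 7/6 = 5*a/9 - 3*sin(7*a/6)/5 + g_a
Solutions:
 g(a) = C1 - 5*a^2/18 + 7*a/6 - 18*cos(7*a/6)/35


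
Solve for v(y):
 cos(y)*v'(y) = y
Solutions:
 v(y) = C1 + Integral(y/cos(y), y)


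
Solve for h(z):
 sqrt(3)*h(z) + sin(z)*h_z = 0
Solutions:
 h(z) = C1*(cos(z) + 1)^(sqrt(3)/2)/(cos(z) - 1)^(sqrt(3)/2)


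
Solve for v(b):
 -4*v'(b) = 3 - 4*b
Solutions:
 v(b) = C1 + b^2/2 - 3*b/4


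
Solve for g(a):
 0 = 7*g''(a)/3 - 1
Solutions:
 g(a) = C1 + C2*a + 3*a^2/14


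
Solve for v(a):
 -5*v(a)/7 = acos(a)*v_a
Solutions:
 v(a) = C1*exp(-5*Integral(1/acos(a), a)/7)


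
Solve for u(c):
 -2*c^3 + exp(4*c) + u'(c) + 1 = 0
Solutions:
 u(c) = C1 + c^4/2 - c - exp(4*c)/4


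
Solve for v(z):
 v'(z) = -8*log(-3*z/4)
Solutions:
 v(z) = C1 - 8*z*log(-z) + 8*z*(-log(3) + 1 + 2*log(2))


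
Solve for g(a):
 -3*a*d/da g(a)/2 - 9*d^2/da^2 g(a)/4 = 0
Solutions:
 g(a) = C1 + C2*erf(sqrt(3)*a/3)


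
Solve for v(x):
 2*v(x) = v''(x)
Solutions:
 v(x) = C1*exp(-sqrt(2)*x) + C2*exp(sqrt(2)*x)


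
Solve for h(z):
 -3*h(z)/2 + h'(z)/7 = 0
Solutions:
 h(z) = C1*exp(21*z/2)


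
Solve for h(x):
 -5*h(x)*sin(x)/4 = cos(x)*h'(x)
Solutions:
 h(x) = C1*cos(x)^(5/4)


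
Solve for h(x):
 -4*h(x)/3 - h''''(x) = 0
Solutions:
 h(x) = (C1*sin(3^(3/4)*x/3) + C2*cos(3^(3/4)*x/3))*exp(-3^(3/4)*x/3) + (C3*sin(3^(3/4)*x/3) + C4*cos(3^(3/4)*x/3))*exp(3^(3/4)*x/3)


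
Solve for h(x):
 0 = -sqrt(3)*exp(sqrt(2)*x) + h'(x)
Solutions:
 h(x) = C1 + sqrt(6)*exp(sqrt(2)*x)/2


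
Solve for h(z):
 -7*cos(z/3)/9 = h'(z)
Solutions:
 h(z) = C1 - 7*sin(z/3)/3


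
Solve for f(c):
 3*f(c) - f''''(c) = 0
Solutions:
 f(c) = C1*exp(-3^(1/4)*c) + C2*exp(3^(1/4)*c) + C3*sin(3^(1/4)*c) + C4*cos(3^(1/4)*c)


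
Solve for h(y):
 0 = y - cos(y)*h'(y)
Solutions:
 h(y) = C1 + Integral(y/cos(y), y)


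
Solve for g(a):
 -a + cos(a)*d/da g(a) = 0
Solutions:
 g(a) = C1 + Integral(a/cos(a), a)


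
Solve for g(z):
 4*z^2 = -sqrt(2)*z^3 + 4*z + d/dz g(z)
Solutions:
 g(z) = C1 + sqrt(2)*z^4/4 + 4*z^3/3 - 2*z^2


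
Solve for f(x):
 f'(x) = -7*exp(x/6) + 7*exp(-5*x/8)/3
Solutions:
 f(x) = C1 - 42*exp(x/6) - 56*exp(-5*x/8)/15


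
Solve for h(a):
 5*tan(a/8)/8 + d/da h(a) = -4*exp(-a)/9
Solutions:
 h(a) = C1 - 5*log(tan(a/8)^2 + 1)/2 + 4*exp(-a)/9


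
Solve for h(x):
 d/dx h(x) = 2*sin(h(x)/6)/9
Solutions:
 -2*x/9 + 3*log(cos(h(x)/6) - 1) - 3*log(cos(h(x)/6) + 1) = C1


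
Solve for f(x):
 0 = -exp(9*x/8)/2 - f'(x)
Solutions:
 f(x) = C1 - 4*exp(9*x/8)/9


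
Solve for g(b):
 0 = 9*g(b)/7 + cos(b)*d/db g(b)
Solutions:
 g(b) = C1*(sin(b) - 1)^(9/14)/(sin(b) + 1)^(9/14)


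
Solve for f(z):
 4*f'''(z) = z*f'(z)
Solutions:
 f(z) = C1 + Integral(C2*airyai(2^(1/3)*z/2) + C3*airybi(2^(1/3)*z/2), z)


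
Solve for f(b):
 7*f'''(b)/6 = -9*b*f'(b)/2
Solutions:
 f(b) = C1 + Integral(C2*airyai(-3*7^(2/3)*b/7) + C3*airybi(-3*7^(2/3)*b/7), b)


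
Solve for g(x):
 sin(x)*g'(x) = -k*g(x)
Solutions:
 g(x) = C1*exp(k*(-log(cos(x) - 1) + log(cos(x) + 1))/2)


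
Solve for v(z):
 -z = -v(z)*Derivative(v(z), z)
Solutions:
 v(z) = -sqrt(C1 + z^2)
 v(z) = sqrt(C1 + z^2)


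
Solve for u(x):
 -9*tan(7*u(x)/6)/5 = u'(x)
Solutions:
 u(x) = -6*asin(C1*exp(-21*x/10))/7 + 6*pi/7
 u(x) = 6*asin(C1*exp(-21*x/10))/7


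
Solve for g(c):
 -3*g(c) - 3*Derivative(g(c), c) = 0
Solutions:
 g(c) = C1*exp(-c)


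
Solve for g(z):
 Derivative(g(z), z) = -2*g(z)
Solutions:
 g(z) = C1*exp(-2*z)


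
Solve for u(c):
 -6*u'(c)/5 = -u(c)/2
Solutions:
 u(c) = C1*exp(5*c/12)


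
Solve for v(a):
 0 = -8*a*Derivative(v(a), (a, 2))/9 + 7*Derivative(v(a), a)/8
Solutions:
 v(a) = C1 + C2*a^(127/64)


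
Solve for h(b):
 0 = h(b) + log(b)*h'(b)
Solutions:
 h(b) = C1*exp(-li(b))


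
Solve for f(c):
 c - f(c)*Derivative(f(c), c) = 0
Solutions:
 f(c) = -sqrt(C1 + c^2)
 f(c) = sqrt(C1 + c^2)


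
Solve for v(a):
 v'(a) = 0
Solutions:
 v(a) = C1


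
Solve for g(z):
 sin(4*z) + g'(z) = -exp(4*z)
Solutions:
 g(z) = C1 - exp(4*z)/4 + cos(4*z)/4


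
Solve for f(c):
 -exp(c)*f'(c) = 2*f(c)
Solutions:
 f(c) = C1*exp(2*exp(-c))


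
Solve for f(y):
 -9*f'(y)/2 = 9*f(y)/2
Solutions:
 f(y) = C1*exp(-y)


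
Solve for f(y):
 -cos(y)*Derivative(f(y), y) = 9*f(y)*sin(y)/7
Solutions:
 f(y) = C1*cos(y)^(9/7)


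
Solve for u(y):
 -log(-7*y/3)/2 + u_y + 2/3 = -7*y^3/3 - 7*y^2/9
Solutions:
 u(y) = C1 - 7*y^4/12 - 7*y^3/27 + y*log(-y)/2 + y*(-7 - 3*log(3) + 3*log(7))/6


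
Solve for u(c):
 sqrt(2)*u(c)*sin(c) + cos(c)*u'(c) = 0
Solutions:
 u(c) = C1*cos(c)^(sqrt(2))


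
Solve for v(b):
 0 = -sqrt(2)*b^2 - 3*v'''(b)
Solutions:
 v(b) = C1 + C2*b + C3*b^2 - sqrt(2)*b^5/180


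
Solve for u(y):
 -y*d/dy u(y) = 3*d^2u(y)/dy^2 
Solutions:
 u(y) = C1 + C2*erf(sqrt(6)*y/6)


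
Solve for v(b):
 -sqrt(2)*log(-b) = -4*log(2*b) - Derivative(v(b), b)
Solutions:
 v(b) = C1 - b*(4 - sqrt(2))*log(b) + b*(-4*log(2) - sqrt(2) + 4 + sqrt(2)*I*pi)


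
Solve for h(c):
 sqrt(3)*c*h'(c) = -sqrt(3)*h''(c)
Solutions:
 h(c) = C1 + C2*erf(sqrt(2)*c/2)


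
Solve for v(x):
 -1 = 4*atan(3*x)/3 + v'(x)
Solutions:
 v(x) = C1 - 4*x*atan(3*x)/3 - x + 2*log(9*x^2 + 1)/9


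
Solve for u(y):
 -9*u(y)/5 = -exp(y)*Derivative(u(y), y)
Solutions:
 u(y) = C1*exp(-9*exp(-y)/5)


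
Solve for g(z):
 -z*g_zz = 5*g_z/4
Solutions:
 g(z) = C1 + C2/z^(1/4)


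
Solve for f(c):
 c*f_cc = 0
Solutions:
 f(c) = C1 + C2*c


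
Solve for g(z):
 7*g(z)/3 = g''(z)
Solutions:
 g(z) = C1*exp(-sqrt(21)*z/3) + C2*exp(sqrt(21)*z/3)


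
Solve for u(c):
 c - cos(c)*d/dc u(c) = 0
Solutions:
 u(c) = C1 + Integral(c/cos(c), c)


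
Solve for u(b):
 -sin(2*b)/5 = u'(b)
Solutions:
 u(b) = C1 + cos(2*b)/10


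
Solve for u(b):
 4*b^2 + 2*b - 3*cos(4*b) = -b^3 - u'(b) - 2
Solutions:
 u(b) = C1 - b^4/4 - 4*b^3/3 - b^2 - 2*b + 3*sin(4*b)/4


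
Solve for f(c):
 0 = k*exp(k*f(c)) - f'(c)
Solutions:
 f(c) = Piecewise((log(-1/(C1*k + c*k^2))/k, Ne(k, 0)), (nan, True))
 f(c) = Piecewise((C1 + c*k, Eq(k, 0)), (nan, True))


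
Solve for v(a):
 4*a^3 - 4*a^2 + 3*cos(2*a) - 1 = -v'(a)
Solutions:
 v(a) = C1 - a^4 + 4*a^3/3 + a - 3*sin(2*a)/2


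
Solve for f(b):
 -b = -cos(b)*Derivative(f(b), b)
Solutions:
 f(b) = C1 + Integral(b/cos(b), b)


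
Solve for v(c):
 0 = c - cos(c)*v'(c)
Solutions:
 v(c) = C1 + Integral(c/cos(c), c)


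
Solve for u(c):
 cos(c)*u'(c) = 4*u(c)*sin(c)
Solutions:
 u(c) = C1/cos(c)^4


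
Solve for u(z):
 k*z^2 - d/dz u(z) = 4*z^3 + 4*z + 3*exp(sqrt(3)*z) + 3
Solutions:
 u(z) = C1 + k*z^3/3 - z^4 - 2*z^2 - 3*z - sqrt(3)*exp(sqrt(3)*z)


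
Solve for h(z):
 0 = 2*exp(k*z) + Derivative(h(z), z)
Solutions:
 h(z) = C1 - 2*exp(k*z)/k


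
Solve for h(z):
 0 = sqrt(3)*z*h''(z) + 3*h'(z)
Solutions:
 h(z) = C1 + C2*z^(1 - sqrt(3))


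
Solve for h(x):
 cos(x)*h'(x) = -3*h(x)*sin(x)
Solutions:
 h(x) = C1*cos(x)^3


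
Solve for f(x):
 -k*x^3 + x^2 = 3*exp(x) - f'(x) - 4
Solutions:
 f(x) = C1 + k*x^4/4 - x^3/3 - 4*x + 3*exp(x)


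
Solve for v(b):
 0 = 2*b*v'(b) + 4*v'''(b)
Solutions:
 v(b) = C1 + Integral(C2*airyai(-2^(2/3)*b/2) + C3*airybi(-2^(2/3)*b/2), b)


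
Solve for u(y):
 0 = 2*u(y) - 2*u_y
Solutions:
 u(y) = C1*exp(y)


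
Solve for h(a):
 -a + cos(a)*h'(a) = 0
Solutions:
 h(a) = C1 + Integral(a/cos(a), a)


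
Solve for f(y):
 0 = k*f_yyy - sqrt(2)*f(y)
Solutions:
 f(y) = C1*exp(2^(1/6)*y*(1/k)^(1/3)) + C2*exp(2^(1/6)*y*(-1 + sqrt(3)*I)*(1/k)^(1/3)/2) + C3*exp(-2^(1/6)*y*(1 + sqrt(3)*I)*(1/k)^(1/3)/2)


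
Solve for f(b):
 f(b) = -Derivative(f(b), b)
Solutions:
 f(b) = C1*exp(-b)


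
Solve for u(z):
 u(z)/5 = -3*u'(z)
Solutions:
 u(z) = C1*exp(-z/15)


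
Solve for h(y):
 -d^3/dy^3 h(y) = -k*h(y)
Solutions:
 h(y) = C1*exp(k^(1/3)*y) + C2*exp(k^(1/3)*y*(-1 + sqrt(3)*I)/2) + C3*exp(-k^(1/3)*y*(1 + sqrt(3)*I)/2)


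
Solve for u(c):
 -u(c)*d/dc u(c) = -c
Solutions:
 u(c) = -sqrt(C1 + c^2)
 u(c) = sqrt(C1 + c^2)


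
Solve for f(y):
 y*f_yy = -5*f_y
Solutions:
 f(y) = C1 + C2/y^4


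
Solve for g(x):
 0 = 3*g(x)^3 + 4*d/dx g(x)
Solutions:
 g(x) = -sqrt(2)*sqrt(-1/(C1 - 3*x))
 g(x) = sqrt(2)*sqrt(-1/(C1 - 3*x))


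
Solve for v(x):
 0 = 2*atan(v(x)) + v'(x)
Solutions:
 Integral(1/atan(_y), (_y, v(x))) = C1 - 2*x


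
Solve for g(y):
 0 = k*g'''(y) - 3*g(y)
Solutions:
 g(y) = C1*exp(3^(1/3)*y*(1/k)^(1/3)) + C2*exp(y*(-3^(1/3) + 3^(5/6)*I)*(1/k)^(1/3)/2) + C3*exp(-y*(3^(1/3) + 3^(5/6)*I)*(1/k)^(1/3)/2)


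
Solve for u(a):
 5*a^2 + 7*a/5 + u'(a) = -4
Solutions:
 u(a) = C1 - 5*a^3/3 - 7*a^2/10 - 4*a


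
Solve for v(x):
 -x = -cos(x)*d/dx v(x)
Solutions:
 v(x) = C1 + Integral(x/cos(x), x)


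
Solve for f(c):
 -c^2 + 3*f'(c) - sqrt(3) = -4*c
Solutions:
 f(c) = C1 + c^3/9 - 2*c^2/3 + sqrt(3)*c/3


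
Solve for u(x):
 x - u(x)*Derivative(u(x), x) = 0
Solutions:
 u(x) = -sqrt(C1 + x^2)
 u(x) = sqrt(C1 + x^2)


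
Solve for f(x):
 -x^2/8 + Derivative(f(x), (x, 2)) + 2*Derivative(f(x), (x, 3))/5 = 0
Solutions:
 f(x) = C1 + C2*x + C3*exp(-5*x/2) + x^4/96 - x^3/60 + x^2/50


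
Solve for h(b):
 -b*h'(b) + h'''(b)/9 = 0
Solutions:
 h(b) = C1 + Integral(C2*airyai(3^(2/3)*b) + C3*airybi(3^(2/3)*b), b)


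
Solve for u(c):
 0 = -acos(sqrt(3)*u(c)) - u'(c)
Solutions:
 Integral(1/acos(sqrt(3)*_y), (_y, u(c))) = C1 - c


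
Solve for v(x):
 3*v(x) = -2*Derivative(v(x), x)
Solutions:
 v(x) = C1*exp(-3*x/2)


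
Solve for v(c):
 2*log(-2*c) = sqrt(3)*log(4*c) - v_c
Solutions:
 v(c) = C1 + c*(-2 + sqrt(3))*log(c) + c*(-sqrt(3) - 2*log(2) + 2 + 2*sqrt(3)*log(2) - 2*I*pi)


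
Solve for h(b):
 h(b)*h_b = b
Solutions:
 h(b) = -sqrt(C1 + b^2)
 h(b) = sqrt(C1 + b^2)


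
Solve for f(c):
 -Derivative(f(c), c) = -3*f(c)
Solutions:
 f(c) = C1*exp(3*c)


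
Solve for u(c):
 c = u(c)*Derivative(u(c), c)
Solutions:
 u(c) = -sqrt(C1 + c^2)
 u(c) = sqrt(C1 + c^2)


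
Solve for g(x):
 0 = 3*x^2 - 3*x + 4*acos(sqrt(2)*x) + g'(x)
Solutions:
 g(x) = C1 - x^3 + 3*x^2/2 - 4*x*acos(sqrt(2)*x) + 2*sqrt(2)*sqrt(1 - 2*x^2)


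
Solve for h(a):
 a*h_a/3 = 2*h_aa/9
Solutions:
 h(a) = C1 + C2*erfi(sqrt(3)*a/2)


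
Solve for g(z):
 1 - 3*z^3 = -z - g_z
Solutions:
 g(z) = C1 + 3*z^4/4 - z^2/2 - z


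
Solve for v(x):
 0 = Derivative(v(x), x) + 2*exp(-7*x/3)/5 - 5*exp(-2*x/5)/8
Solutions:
 v(x) = C1 + 6*exp(-7*x/3)/35 - 25*exp(-2*x/5)/16


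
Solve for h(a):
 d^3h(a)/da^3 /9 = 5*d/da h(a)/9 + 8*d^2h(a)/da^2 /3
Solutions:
 h(a) = C1 + C2*exp(a*(12 - sqrt(149))) + C3*exp(a*(12 + sqrt(149)))


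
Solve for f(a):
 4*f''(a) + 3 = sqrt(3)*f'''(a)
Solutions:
 f(a) = C1 + C2*a + C3*exp(4*sqrt(3)*a/3) - 3*a^2/8


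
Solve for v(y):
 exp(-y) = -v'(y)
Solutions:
 v(y) = C1 + exp(-y)


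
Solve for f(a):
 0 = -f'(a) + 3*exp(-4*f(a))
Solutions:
 f(a) = log(-I*(C1 + 12*a)^(1/4))
 f(a) = log(I*(C1 + 12*a)^(1/4))
 f(a) = log(-(C1 + 12*a)^(1/4))
 f(a) = log(C1 + 12*a)/4


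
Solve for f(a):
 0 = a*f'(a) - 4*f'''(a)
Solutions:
 f(a) = C1 + Integral(C2*airyai(2^(1/3)*a/2) + C3*airybi(2^(1/3)*a/2), a)


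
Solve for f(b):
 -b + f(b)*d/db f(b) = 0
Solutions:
 f(b) = -sqrt(C1 + b^2)
 f(b) = sqrt(C1 + b^2)


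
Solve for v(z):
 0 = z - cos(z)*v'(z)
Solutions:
 v(z) = C1 + Integral(z/cos(z), z)


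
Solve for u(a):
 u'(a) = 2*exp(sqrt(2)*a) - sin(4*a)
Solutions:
 u(a) = C1 + sqrt(2)*exp(sqrt(2)*a) + cos(4*a)/4


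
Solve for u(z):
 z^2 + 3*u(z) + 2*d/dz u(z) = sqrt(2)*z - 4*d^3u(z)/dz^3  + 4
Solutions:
 u(z) = C1*exp(-3^(1/3)*z*(-(27 + sqrt(753))^(1/3) + 2*3^(1/3)/(27 + sqrt(753))^(1/3))/12)*sin(3^(1/6)*z*(6/(27 + sqrt(753))^(1/3) + 3^(2/3)*(27 + sqrt(753))^(1/3))/12) + C2*exp(-3^(1/3)*z*(-(27 + sqrt(753))^(1/3) + 2*3^(1/3)/(27 + sqrt(753))^(1/3))/12)*cos(3^(1/6)*z*(6/(27 + sqrt(753))^(1/3) + 3^(2/3)*(27 + sqrt(753))^(1/3))/12) + C3*exp(3^(1/3)*z*(-(27 + sqrt(753))^(1/3) + 2*3^(1/3)/(27 + sqrt(753))^(1/3))/6) - z^2/3 + 4*z/9 + sqrt(2)*z/3 - 2*sqrt(2)/9 + 28/27


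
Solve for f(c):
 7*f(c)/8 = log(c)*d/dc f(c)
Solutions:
 f(c) = C1*exp(7*li(c)/8)


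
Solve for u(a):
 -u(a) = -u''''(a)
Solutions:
 u(a) = C1*exp(-a) + C2*exp(a) + C3*sin(a) + C4*cos(a)


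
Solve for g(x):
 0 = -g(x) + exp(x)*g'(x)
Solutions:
 g(x) = C1*exp(-exp(-x))


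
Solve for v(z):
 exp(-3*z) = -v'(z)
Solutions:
 v(z) = C1 + exp(-3*z)/3


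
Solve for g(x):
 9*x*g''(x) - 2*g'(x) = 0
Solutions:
 g(x) = C1 + C2*x^(11/9)


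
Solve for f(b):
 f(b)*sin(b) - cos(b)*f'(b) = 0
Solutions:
 f(b) = C1/cos(b)


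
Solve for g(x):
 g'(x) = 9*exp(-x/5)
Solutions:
 g(x) = C1 - 45*exp(-x/5)


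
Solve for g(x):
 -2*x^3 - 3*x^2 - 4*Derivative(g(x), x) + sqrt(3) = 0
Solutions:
 g(x) = C1 - x^4/8 - x^3/4 + sqrt(3)*x/4


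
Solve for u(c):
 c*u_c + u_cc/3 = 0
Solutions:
 u(c) = C1 + C2*erf(sqrt(6)*c/2)


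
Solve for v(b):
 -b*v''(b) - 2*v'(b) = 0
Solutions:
 v(b) = C1 + C2/b


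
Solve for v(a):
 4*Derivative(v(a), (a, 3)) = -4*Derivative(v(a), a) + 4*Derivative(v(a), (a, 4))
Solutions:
 v(a) = C1 + C2*exp(a*(-2^(2/3)*(3*sqrt(93) + 29)^(1/3) - 2*2^(1/3)/(3*sqrt(93) + 29)^(1/3) + 4)/12)*sin(2^(1/3)*sqrt(3)*a*(-2^(1/3)*(3*sqrt(93) + 29)^(1/3) + 2/(3*sqrt(93) + 29)^(1/3))/12) + C3*exp(a*(-2^(2/3)*(3*sqrt(93) + 29)^(1/3) - 2*2^(1/3)/(3*sqrt(93) + 29)^(1/3) + 4)/12)*cos(2^(1/3)*sqrt(3)*a*(-2^(1/3)*(3*sqrt(93) + 29)^(1/3) + 2/(3*sqrt(93) + 29)^(1/3))/12) + C4*exp(a*(2*2^(1/3)/(3*sqrt(93) + 29)^(1/3) + 2 + 2^(2/3)*(3*sqrt(93) + 29)^(1/3))/6)


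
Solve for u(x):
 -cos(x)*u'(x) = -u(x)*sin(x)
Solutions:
 u(x) = C1/cos(x)


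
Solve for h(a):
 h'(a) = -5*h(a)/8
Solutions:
 h(a) = C1*exp(-5*a/8)


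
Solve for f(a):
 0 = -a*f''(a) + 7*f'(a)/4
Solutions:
 f(a) = C1 + C2*a^(11/4)


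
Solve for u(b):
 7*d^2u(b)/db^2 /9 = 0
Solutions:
 u(b) = C1 + C2*b


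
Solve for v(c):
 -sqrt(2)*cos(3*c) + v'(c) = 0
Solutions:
 v(c) = C1 + sqrt(2)*sin(3*c)/3


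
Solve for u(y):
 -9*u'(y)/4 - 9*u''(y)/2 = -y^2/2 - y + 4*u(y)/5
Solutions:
 u(y) = 5*y^2/8 - 145*y/64 + (C1*sin(sqrt(415)*y/60) + C2*cos(sqrt(415)*y/60))*exp(-y/4) - 675/1024


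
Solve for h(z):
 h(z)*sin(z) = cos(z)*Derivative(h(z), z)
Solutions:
 h(z) = C1/cos(z)


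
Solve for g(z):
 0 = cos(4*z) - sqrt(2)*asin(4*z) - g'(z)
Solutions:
 g(z) = C1 - sqrt(2)*(z*asin(4*z) + sqrt(1 - 16*z^2)/4) + sin(4*z)/4


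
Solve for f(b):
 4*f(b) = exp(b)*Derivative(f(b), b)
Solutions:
 f(b) = C1*exp(-4*exp(-b))


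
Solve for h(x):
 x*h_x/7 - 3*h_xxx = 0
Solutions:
 h(x) = C1 + Integral(C2*airyai(21^(2/3)*x/21) + C3*airybi(21^(2/3)*x/21), x)


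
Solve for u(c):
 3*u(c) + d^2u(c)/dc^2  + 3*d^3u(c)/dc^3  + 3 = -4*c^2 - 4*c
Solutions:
 u(c) = C1*exp(c*(-4 + 2*2^(1/3)/(27*sqrt(733) + 731)^(1/3) + 2^(2/3)*(27*sqrt(733) + 731)^(1/3))/36)*sin(2^(1/3)*sqrt(3)*c*(-2^(1/3)*(27*sqrt(733) + 731)^(1/3) + 2/(27*sqrt(733) + 731)^(1/3))/36) + C2*exp(c*(-4 + 2*2^(1/3)/(27*sqrt(733) + 731)^(1/3) + 2^(2/3)*(27*sqrt(733) + 731)^(1/3))/36)*cos(2^(1/3)*sqrt(3)*c*(-2^(1/3)*(27*sqrt(733) + 731)^(1/3) + 2/(27*sqrt(733) + 731)^(1/3))/36) + C3*exp(-c*(2*2^(1/3)/(27*sqrt(733) + 731)^(1/3) + 2 + 2^(2/3)*(27*sqrt(733) + 731)^(1/3))/18) - 4*c^2/3 - 4*c/3 - 1/9


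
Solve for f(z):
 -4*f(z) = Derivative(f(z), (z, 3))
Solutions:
 f(z) = C3*exp(-2^(2/3)*z) + (C1*sin(2^(2/3)*sqrt(3)*z/2) + C2*cos(2^(2/3)*sqrt(3)*z/2))*exp(2^(2/3)*z/2)


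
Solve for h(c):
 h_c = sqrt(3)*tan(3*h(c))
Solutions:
 h(c) = -asin(C1*exp(3*sqrt(3)*c))/3 + pi/3
 h(c) = asin(C1*exp(3*sqrt(3)*c))/3


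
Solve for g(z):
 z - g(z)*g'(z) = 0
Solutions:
 g(z) = -sqrt(C1 + z^2)
 g(z) = sqrt(C1 + z^2)


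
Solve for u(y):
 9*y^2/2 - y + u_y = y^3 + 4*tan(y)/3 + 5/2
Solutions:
 u(y) = C1 + y^4/4 - 3*y^3/2 + y^2/2 + 5*y/2 - 4*log(cos(y))/3


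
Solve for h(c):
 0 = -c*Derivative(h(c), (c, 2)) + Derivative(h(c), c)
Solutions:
 h(c) = C1 + C2*c^2


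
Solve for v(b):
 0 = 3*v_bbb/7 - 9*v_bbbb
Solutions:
 v(b) = C1 + C2*b + C3*b^2 + C4*exp(b/21)


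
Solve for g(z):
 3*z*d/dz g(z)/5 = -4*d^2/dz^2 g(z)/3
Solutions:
 g(z) = C1 + C2*erf(3*sqrt(10)*z/20)


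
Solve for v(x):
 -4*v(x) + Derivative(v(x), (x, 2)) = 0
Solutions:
 v(x) = C1*exp(-2*x) + C2*exp(2*x)


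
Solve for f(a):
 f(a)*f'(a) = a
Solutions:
 f(a) = -sqrt(C1 + a^2)
 f(a) = sqrt(C1 + a^2)


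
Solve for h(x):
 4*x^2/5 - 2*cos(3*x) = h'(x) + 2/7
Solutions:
 h(x) = C1 + 4*x^3/15 - 2*x/7 - 2*sin(3*x)/3


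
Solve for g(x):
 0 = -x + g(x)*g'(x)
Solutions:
 g(x) = -sqrt(C1 + x^2)
 g(x) = sqrt(C1 + x^2)


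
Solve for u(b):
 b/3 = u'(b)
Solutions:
 u(b) = C1 + b^2/6


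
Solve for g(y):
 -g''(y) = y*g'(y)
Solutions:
 g(y) = C1 + C2*erf(sqrt(2)*y/2)


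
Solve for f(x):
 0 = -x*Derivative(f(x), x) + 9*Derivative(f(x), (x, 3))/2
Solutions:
 f(x) = C1 + Integral(C2*airyai(6^(1/3)*x/3) + C3*airybi(6^(1/3)*x/3), x)


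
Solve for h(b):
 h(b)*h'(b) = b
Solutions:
 h(b) = -sqrt(C1 + b^2)
 h(b) = sqrt(C1 + b^2)


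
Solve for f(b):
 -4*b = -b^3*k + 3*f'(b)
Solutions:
 f(b) = C1 + b^4*k/12 - 2*b^2/3


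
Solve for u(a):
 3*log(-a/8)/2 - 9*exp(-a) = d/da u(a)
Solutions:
 u(a) = C1 + 3*a*log(-a)/2 + 3*a*(-3*log(2) - 1)/2 + 9*exp(-a)


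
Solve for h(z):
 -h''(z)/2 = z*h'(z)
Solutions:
 h(z) = C1 + C2*erf(z)


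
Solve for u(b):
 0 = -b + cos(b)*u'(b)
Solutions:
 u(b) = C1 + Integral(b/cos(b), b)


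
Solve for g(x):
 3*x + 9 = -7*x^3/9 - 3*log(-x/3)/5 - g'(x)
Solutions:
 g(x) = C1 - 7*x^4/36 - 3*x^2/2 - 3*x*log(-x)/5 + 3*x*(-14 + log(3))/5


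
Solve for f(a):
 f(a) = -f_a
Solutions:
 f(a) = C1*exp(-a)


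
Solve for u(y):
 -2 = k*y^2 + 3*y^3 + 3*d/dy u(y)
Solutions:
 u(y) = C1 - k*y^3/9 - y^4/4 - 2*y/3


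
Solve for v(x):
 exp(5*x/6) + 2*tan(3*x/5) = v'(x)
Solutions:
 v(x) = C1 + 6*exp(5*x/6)/5 - 10*log(cos(3*x/5))/3


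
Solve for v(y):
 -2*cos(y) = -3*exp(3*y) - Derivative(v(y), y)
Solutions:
 v(y) = C1 - exp(3*y) + 2*sin(y)


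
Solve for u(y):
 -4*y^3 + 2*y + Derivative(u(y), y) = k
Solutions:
 u(y) = C1 + k*y + y^4 - y^2


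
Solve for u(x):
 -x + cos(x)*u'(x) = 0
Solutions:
 u(x) = C1 + Integral(x/cos(x), x)


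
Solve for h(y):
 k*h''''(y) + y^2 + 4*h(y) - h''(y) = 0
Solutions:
 h(y) = C1*exp(-sqrt(2)*y*sqrt((1 - sqrt(1 - 16*k))/k)/2) + C2*exp(sqrt(2)*y*sqrt((1 - sqrt(1 - 16*k))/k)/2) + C3*exp(-sqrt(2)*y*sqrt((sqrt(1 - 16*k) + 1)/k)/2) + C4*exp(sqrt(2)*y*sqrt((sqrt(1 - 16*k) + 1)/k)/2) - y^2/4 - 1/8


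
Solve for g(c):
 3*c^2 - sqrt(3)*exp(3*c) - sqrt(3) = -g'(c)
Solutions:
 g(c) = C1 - c^3 + sqrt(3)*c + sqrt(3)*exp(3*c)/3


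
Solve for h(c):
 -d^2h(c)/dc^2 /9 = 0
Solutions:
 h(c) = C1 + C2*c


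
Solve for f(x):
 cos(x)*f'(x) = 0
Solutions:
 f(x) = C1


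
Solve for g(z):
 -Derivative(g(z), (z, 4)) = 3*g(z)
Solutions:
 g(z) = (C1*sin(sqrt(2)*3^(1/4)*z/2) + C2*cos(sqrt(2)*3^(1/4)*z/2))*exp(-sqrt(2)*3^(1/4)*z/2) + (C3*sin(sqrt(2)*3^(1/4)*z/2) + C4*cos(sqrt(2)*3^(1/4)*z/2))*exp(sqrt(2)*3^(1/4)*z/2)


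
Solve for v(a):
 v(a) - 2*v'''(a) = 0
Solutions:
 v(a) = C3*exp(2^(2/3)*a/2) + (C1*sin(2^(2/3)*sqrt(3)*a/4) + C2*cos(2^(2/3)*sqrt(3)*a/4))*exp(-2^(2/3)*a/4)


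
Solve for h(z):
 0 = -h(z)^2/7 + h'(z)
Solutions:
 h(z) = -7/(C1 + z)


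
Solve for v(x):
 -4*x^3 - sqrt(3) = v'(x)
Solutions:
 v(x) = C1 - x^4 - sqrt(3)*x


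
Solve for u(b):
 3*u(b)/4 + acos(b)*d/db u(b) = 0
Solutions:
 u(b) = C1*exp(-3*Integral(1/acos(b), b)/4)


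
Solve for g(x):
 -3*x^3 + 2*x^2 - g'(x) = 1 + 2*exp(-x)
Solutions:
 g(x) = C1 - 3*x^4/4 + 2*x^3/3 - x + 2*exp(-x)


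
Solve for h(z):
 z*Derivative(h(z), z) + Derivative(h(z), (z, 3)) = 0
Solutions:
 h(z) = C1 + Integral(C2*airyai(-z) + C3*airybi(-z), z)


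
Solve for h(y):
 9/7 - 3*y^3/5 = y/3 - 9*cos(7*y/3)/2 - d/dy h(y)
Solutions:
 h(y) = C1 + 3*y^4/20 + y^2/6 - 9*y/7 - 27*sin(7*y/3)/14


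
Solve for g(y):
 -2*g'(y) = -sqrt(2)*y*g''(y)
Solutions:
 g(y) = C1 + C2*y^(1 + sqrt(2))


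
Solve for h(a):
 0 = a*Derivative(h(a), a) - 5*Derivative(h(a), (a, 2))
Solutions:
 h(a) = C1 + C2*erfi(sqrt(10)*a/10)


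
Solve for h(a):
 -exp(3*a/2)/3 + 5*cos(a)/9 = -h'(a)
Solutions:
 h(a) = C1 + 2*exp(3*a/2)/9 - 5*sin(a)/9


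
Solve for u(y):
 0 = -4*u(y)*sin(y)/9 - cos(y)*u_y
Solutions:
 u(y) = C1*cos(y)^(4/9)


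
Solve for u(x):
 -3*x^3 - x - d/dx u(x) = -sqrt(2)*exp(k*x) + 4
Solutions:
 u(x) = C1 - 3*x^4/4 - x^2/2 - 4*x + sqrt(2)*exp(k*x)/k


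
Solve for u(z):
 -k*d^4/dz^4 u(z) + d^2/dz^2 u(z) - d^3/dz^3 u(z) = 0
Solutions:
 u(z) = C1 + C2*z + C3*exp(z*(sqrt(4*k + 1) - 1)/(2*k)) + C4*exp(-z*(sqrt(4*k + 1) + 1)/(2*k))


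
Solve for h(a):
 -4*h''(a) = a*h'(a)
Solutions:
 h(a) = C1 + C2*erf(sqrt(2)*a/4)


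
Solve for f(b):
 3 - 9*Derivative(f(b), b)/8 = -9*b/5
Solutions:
 f(b) = C1 + 4*b^2/5 + 8*b/3


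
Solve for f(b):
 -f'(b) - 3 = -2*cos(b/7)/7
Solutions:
 f(b) = C1 - 3*b + 2*sin(b/7)


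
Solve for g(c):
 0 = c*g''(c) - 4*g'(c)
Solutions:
 g(c) = C1 + C2*c^5


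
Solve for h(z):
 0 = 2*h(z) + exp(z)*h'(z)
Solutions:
 h(z) = C1*exp(2*exp(-z))


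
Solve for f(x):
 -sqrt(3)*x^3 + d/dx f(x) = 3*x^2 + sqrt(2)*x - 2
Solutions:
 f(x) = C1 + sqrt(3)*x^4/4 + x^3 + sqrt(2)*x^2/2 - 2*x


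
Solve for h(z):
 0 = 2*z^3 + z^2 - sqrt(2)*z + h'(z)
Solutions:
 h(z) = C1 - z^4/2 - z^3/3 + sqrt(2)*z^2/2


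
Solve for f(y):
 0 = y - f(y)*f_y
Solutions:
 f(y) = -sqrt(C1 + y^2)
 f(y) = sqrt(C1 + y^2)


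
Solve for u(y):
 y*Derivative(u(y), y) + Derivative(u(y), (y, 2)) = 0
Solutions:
 u(y) = C1 + C2*erf(sqrt(2)*y/2)


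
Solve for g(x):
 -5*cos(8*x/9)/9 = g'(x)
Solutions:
 g(x) = C1 - 5*sin(8*x/9)/8


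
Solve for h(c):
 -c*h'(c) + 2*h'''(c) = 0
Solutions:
 h(c) = C1 + Integral(C2*airyai(2^(2/3)*c/2) + C3*airybi(2^(2/3)*c/2), c)


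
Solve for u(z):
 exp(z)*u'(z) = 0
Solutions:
 u(z) = C1


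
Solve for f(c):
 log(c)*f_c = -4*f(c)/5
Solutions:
 f(c) = C1*exp(-4*li(c)/5)


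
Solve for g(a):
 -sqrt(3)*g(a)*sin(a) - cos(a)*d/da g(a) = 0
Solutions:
 g(a) = C1*cos(a)^(sqrt(3))


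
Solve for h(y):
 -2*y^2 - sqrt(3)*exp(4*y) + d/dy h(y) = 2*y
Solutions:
 h(y) = C1 + 2*y^3/3 + y^2 + sqrt(3)*exp(4*y)/4


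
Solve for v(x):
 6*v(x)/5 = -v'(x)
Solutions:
 v(x) = C1*exp(-6*x/5)


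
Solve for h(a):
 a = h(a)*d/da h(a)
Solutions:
 h(a) = -sqrt(C1 + a^2)
 h(a) = sqrt(C1 + a^2)


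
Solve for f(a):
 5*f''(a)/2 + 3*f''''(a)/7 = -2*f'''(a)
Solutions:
 f(a) = C1 + C2*a + (C3*sin(sqrt(14)*a/6) + C4*cos(sqrt(14)*a/6))*exp(-7*a/3)


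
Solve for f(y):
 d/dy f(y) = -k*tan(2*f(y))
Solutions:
 f(y) = -asin(C1*exp(-2*k*y))/2 + pi/2
 f(y) = asin(C1*exp(-2*k*y))/2


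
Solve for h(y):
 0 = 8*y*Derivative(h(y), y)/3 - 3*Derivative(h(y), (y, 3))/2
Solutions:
 h(y) = C1 + Integral(C2*airyai(2*6^(1/3)*y/3) + C3*airybi(2*6^(1/3)*y/3), y)


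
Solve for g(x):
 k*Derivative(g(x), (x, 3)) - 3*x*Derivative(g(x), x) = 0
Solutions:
 g(x) = C1 + Integral(C2*airyai(3^(1/3)*x*(1/k)^(1/3)) + C3*airybi(3^(1/3)*x*(1/k)^(1/3)), x)


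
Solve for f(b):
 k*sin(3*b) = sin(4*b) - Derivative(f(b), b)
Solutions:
 f(b) = C1 + k*cos(3*b)/3 - cos(4*b)/4


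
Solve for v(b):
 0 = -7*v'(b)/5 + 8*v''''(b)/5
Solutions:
 v(b) = C1 + C4*exp(7^(1/3)*b/2) + (C2*sin(sqrt(3)*7^(1/3)*b/4) + C3*cos(sqrt(3)*7^(1/3)*b/4))*exp(-7^(1/3)*b/4)


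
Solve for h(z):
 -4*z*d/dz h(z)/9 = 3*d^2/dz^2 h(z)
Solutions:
 h(z) = C1 + C2*erf(sqrt(6)*z/9)


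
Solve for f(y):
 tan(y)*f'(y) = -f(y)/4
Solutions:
 f(y) = C1/sin(y)^(1/4)


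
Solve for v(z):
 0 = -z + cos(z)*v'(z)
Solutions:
 v(z) = C1 + Integral(z/cos(z), z)


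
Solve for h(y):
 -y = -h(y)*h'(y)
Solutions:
 h(y) = -sqrt(C1 + y^2)
 h(y) = sqrt(C1 + y^2)


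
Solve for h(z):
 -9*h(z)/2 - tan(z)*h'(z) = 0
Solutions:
 h(z) = C1/sin(z)^(9/2)


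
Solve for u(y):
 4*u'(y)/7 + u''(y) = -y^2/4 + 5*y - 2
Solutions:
 u(y) = C1 + C2*exp(-4*y/7) - 7*y^3/48 + 329*y^2/64 - 2751*y/128


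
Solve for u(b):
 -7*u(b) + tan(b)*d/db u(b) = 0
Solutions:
 u(b) = C1*sin(b)^7


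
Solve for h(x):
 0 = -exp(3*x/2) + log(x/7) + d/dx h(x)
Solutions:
 h(x) = C1 - x*log(x) + x*(1 + log(7)) + 2*exp(3*x/2)/3


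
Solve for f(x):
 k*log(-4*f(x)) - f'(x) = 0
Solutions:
 Integral(1/(log(-_y) + 2*log(2)), (_y, f(x))) = C1 + k*x


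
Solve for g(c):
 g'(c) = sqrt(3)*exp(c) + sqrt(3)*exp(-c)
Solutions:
 g(c) = C1 + 2*sqrt(3)*sinh(c)


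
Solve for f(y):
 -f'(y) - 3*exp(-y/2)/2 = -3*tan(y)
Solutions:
 f(y) = C1 + 3*log(tan(y)^2 + 1)/2 + 3*exp(-y/2)


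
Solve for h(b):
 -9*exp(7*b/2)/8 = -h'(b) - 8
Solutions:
 h(b) = C1 - 8*b + 9*exp(7*b/2)/28


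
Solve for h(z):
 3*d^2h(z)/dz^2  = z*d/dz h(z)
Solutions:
 h(z) = C1 + C2*erfi(sqrt(6)*z/6)


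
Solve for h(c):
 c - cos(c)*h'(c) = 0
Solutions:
 h(c) = C1 + Integral(c/cos(c), c)


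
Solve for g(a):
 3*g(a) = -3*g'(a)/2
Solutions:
 g(a) = C1*exp(-2*a)


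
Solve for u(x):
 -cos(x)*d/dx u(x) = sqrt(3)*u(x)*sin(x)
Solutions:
 u(x) = C1*cos(x)^(sqrt(3))


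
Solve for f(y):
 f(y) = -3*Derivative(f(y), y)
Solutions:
 f(y) = C1*exp(-y/3)


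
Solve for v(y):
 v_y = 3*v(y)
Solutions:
 v(y) = C1*exp(3*y)


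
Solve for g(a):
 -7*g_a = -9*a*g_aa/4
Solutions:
 g(a) = C1 + C2*a^(37/9)


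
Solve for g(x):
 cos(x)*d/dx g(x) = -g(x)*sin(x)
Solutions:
 g(x) = C1*cos(x)


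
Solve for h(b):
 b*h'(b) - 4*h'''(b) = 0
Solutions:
 h(b) = C1 + Integral(C2*airyai(2^(1/3)*b/2) + C3*airybi(2^(1/3)*b/2), b)


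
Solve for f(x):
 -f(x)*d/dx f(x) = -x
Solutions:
 f(x) = -sqrt(C1 + x^2)
 f(x) = sqrt(C1 + x^2)


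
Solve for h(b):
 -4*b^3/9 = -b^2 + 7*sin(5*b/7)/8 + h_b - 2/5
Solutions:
 h(b) = C1 - b^4/9 + b^3/3 + 2*b/5 + 49*cos(5*b/7)/40


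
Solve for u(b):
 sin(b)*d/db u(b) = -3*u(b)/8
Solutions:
 u(b) = C1*(cos(b) + 1)^(3/16)/(cos(b) - 1)^(3/16)


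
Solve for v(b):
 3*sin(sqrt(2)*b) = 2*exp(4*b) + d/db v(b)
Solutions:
 v(b) = C1 - exp(4*b)/2 - 3*sqrt(2)*cos(sqrt(2)*b)/2


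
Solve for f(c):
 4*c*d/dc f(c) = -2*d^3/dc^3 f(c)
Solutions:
 f(c) = C1 + Integral(C2*airyai(-2^(1/3)*c) + C3*airybi(-2^(1/3)*c), c)


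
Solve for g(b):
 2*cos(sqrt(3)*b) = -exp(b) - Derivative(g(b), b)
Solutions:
 g(b) = C1 - exp(b) - 2*sqrt(3)*sin(sqrt(3)*b)/3


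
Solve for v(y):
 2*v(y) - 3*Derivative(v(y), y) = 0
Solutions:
 v(y) = C1*exp(2*y/3)


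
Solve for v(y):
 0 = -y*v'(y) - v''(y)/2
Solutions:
 v(y) = C1 + C2*erf(y)


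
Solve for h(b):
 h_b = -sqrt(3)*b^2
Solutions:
 h(b) = C1 - sqrt(3)*b^3/3


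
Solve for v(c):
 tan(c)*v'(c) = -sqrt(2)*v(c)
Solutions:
 v(c) = C1/sin(c)^(sqrt(2))


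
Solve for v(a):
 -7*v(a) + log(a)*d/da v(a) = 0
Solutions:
 v(a) = C1*exp(7*li(a))


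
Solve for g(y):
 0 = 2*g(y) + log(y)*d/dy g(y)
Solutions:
 g(y) = C1*exp(-2*li(y))


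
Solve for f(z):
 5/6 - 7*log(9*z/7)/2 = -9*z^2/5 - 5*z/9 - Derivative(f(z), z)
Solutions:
 f(z) = C1 - 3*z^3/5 - 5*z^2/18 + 7*z*log(z)/2 - 7*z*log(7)/2 - 13*z/3 + 7*z*log(3)


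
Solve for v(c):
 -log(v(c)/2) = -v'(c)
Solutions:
 Integral(1/(-log(_y) + log(2)), (_y, v(c))) = C1 - c


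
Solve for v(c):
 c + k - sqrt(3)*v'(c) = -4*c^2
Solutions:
 v(c) = C1 + 4*sqrt(3)*c^3/9 + sqrt(3)*c^2/6 + sqrt(3)*c*k/3


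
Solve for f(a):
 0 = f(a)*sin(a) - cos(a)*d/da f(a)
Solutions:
 f(a) = C1/cos(a)


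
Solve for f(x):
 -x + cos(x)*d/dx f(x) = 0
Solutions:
 f(x) = C1 + Integral(x/cos(x), x)


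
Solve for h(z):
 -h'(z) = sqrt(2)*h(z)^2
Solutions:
 h(z) = 1/(C1 + sqrt(2)*z)


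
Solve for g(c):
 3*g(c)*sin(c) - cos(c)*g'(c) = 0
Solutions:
 g(c) = C1/cos(c)^3


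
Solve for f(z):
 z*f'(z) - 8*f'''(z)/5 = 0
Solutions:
 f(z) = C1 + Integral(C2*airyai(5^(1/3)*z/2) + C3*airybi(5^(1/3)*z/2), z)


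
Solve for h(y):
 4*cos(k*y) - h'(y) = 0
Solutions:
 h(y) = C1 + 4*sin(k*y)/k


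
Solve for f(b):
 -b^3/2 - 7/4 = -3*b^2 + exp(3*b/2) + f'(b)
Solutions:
 f(b) = C1 - b^4/8 + b^3 - 7*b/4 - 2*exp(3*b/2)/3


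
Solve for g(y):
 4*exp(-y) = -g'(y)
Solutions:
 g(y) = C1 + 4*exp(-y)


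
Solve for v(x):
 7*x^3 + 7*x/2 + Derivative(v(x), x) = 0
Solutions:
 v(x) = C1 - 7*x^4/4 - 7*x^2/4


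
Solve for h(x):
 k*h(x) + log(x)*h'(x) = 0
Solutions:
 h(x) = C1*exp(-k*li(x))


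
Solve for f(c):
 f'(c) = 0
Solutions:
 f(c) = C1


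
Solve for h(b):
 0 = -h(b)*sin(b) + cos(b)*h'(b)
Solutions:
 h(b) = C1/cos(b)


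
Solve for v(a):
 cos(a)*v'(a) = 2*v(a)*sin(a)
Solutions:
 v(a) = C1/cos(a)^2


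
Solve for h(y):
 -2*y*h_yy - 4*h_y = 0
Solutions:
 h(y) = C1 + C2/y


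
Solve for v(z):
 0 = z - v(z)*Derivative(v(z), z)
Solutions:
 v(z) = -sqrt(C1 + z^2)
 v(z) = sqrt(C1 + z^2)


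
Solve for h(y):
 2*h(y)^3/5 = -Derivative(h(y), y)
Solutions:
 h(y) = -sqrt(10)*sqrt(-1/(C1 - 2*y))/2
 h(y) = sqrt(10)*sqrt(-1/(C1 - 2*y))/2


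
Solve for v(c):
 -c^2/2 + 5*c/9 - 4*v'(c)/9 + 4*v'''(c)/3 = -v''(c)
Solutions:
 v(c) = C1 + C2*exp(c*(-9 + sqrt(273))/24) + C3*exp(-c*(9 + sqrt(273))/24) - 3*c^3/8 - 61*c^2/32 - 981*c/64


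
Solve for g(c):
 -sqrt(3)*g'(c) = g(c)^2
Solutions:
 g(c) = 3/(C1 + sqrt(3)*c)


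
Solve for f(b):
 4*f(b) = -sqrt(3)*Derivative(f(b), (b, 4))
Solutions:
 f(b) = (C1*sin(3^(7/8)*b/3) + C2*cos(3^(7/8)*b/3))*exp(-3^(7/8)*b/3) + (C3*sin(3^(7/8)*b/3) + C4*cos(3^(7/8)*b/3))*exp(3^(7/8)*b/3)


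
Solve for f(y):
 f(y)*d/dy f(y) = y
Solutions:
 f(y) = -sqrt(C1 + y^2)
 f(y) = sqrt(C1 + y^2)


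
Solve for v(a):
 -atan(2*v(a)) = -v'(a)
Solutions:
 Integral(1/atan(2*_y), (_y, v(a))) = C1 + a


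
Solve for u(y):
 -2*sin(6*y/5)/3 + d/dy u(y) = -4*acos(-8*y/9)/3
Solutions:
 u(y) = C1 - 4*y*acos(-8*y/9)/3 - sqrt(81 - 64*y^2)/6 - 5*cos(6*y/5)/9


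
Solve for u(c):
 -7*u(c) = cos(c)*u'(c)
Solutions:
 u(c) = C1*sqrt(sin(c) - 1)*(sin(c)^3 - 3*sin(c)^2 + 3*sin(c) - 1)/(sqrt(sin(c) + 1)*(sin(c)^3 + 3*sin(c)^2 + 3*sin(c) + 1))


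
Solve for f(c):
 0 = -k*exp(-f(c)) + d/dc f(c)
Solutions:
 f(c) = log(C1 + c*k)


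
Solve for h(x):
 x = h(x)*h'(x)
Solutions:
 h(x) = -sqrt(C1 + x^2)
 h(x) = sqrt(C1 + x^2)


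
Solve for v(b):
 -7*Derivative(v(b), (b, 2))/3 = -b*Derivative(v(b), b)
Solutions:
 v(b) = C1 + C2*erfi(sqrt(42)*b/14)


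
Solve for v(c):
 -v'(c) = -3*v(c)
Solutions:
 v(c) = C1*exp(3*c)


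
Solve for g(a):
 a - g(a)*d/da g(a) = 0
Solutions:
 g(a) = -sqrt(C1 + a^2)
 g(a) = sqrt(C1 + a^2)


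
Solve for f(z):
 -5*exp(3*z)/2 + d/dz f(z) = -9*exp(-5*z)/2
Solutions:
 f(z) = C1 + 5*exp(3*z)/6 + 9*exp(-5*z)/10


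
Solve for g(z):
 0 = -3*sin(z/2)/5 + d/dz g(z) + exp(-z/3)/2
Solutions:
 g(z) = C1 - 6*cos(z/2)/5 + 3*exp(-z/3)/2


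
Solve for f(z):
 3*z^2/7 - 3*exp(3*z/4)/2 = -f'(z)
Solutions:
 f(z) = C1 - z^3/7 + 2*exp(3*z/4)


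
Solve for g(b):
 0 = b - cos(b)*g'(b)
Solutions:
 g(b) = C1 + Integral(b/cos(b), b)


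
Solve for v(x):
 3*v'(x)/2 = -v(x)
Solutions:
 v(x) = C1*exp(-2*x/3)


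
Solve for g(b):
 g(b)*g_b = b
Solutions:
 g(b) = -sqrt(C1 + b^2)
 g(b) = sqrt(C1 + b^2)


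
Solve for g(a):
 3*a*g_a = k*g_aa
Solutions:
 g(a) = C1 + C2*erf(sqrt(6)*a*sqrt(-1/k)/2)/sqrt(-1/k)


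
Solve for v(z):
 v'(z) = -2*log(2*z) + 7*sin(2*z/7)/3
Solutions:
 v(z) = C1 - 2*z*log(z) - 2*z*log(2) + 2*z - 49*cos(2*z/7)/6


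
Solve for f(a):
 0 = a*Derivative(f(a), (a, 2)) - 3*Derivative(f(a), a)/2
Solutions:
 f(a) = C1 + C2*a^(5/2)


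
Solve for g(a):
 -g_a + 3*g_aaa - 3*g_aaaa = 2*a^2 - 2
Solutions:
 g(a) = C1 + C2*exp(a*(2*2^(1/3)/(3*sqrt(5) + 7)^(1/3) + 2^(2/3)*(3*sqrt(5) + 7)^(1/3) + 4)/12)*sin(2^(1/3)*sqrt(3)*a*(-2^(1/3)*(3*sqrt(5) + 7)^(1/3) + 2/(3*sqrt(5) + 7)^(1/3))/12) + C3*exp(a*(2*2^(1/3)/(3*sqrt(5) + 7)^(1/3) + 2^(2/3)*(3*sqrt(5) + 7)^(1/3) + 4)/12)*cos(2^(1/3)*sqrt(3)*a*(-2^(1/3)*(3*sqrt(5) + 7)^(1/3) + 2/(3*sqrt(5) + 7)^(1/3))/12) + C4*exp(a*(-2^(2/3)*(3*sqrt(5) + 7)^(1/3) - 2*2^(1/3)/(3*sqrt(5) + 7)^(1/3) + 2)/6) - 2*a^3/3 - 10*a


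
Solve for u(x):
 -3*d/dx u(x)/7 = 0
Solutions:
 u(x) = C1


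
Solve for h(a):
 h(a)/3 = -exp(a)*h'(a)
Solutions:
 h(a) = C1*exp(exp(-a)/3)


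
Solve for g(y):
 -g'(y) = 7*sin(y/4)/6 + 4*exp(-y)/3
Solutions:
 g(y) = C1 + 14*cos(y/4)/3 + 4*exp(-y)/3


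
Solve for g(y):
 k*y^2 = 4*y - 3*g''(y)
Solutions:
 g(y) = C1 + C2*y - k*y^4/36 + 2*y^3/9


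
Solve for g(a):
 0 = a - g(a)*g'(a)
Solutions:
 g(a) = -sqrt(C1 + a^2)
 g(a) = sqrt(C1 + a^2)


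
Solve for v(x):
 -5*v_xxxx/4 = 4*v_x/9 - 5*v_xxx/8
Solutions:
 v(x) = C1 + C2*exp(x*(5*5^(1/3)/(8*sqrt(546) + 187)^(1/3) + 10 + 5^(2/3)*(8*sqrt(546) + 187)^(1/3))/60)*sin(sqrt(3)*5^(1/3)*x*(-5^(1/3)*(8*sqrt(546) + 187)^(1/3) + 5/(8*sqrt(546) + 187)^(1/3))/60) + C3*exp(x*(5*5^(1/3)/(8*sqrt(546) + 187)^(1/3) + 10 + 5^(2/3)*(8*sqrt(546) + 187)^(1/3))/60)*cos(sqrt(3)*5^(1/3)*x*(-5^(1/3)*(8*sqrt(546) + 187)^(1/3) + 5/(8*sqrt(546) + 187)^(1/3))/60) + C4*exp(x*(-5^(2/3)*(8*sqrt(546) + 187)^(1/3) - 5*5^(1/3)/(8*sqrt(546) + 187)^(1/3) + 5)/30)


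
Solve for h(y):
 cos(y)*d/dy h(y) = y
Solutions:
 h(y) = C1 + Integral(y/cos(y), y)


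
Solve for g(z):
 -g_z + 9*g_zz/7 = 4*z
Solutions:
 g(z) = C1 + C2*exp(7*z/9) - 2*z^2 - 36*z/7


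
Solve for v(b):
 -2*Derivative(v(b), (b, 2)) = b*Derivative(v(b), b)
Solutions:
 v(b) = C1 + C2*erf(b/2)


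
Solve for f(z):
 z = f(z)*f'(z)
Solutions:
 f(z) = -sqrt(C1 + z^2)
 f(z) = sqrt(C1 + z^2)


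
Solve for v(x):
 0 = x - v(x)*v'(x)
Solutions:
 v(x) = -sqrt(C1 + x^2)
 v(x) = sqrt(C1 + x^2)


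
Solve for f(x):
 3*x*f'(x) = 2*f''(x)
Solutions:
 f(x) = C1 + C2*erfi(sqrt(3)*x/2)


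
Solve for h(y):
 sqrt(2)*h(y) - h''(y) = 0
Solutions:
 h(y) = C1*exp(-2^(1/4)*y) + C2*exp(2^(1/4)*y)


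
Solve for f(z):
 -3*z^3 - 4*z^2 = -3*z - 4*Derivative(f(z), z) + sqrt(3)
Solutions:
 f(z) = C1 + 3*z^4/16 + z^3/3 - 3*z^2/8 + sqrt(3)*z/4


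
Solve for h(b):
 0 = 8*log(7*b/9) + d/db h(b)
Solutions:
 h(b) = C1 - 8*b*log(b) + b*log(43046721/5764801) + 8*b


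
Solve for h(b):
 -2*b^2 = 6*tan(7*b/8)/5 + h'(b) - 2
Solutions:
 h(b) = C1 - 2*b^3/3 + 2*b + 48*log(cos(7*b/8))/35


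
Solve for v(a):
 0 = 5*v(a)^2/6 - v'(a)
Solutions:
 v(a) = -6/(C1 + 5*a)


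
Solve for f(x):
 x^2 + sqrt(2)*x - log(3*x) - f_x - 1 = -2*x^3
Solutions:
 f(x) = C1 + x^4/2 + x^3/3 + sqrt(2)*x^2/2 - x*log(x) - x*log(3)


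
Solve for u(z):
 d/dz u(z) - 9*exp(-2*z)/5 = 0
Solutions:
 u(z) = C1 - 9*exp(-2*z)/10


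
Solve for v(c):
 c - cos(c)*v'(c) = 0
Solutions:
 v(c) = C1 + Integral(c/cos(c), c)


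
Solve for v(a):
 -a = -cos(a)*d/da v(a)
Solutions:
 v(a) = C1 + Integral(a/cos(a), a)


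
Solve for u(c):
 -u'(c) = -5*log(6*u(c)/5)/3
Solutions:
 3*Integral(1/(-log(_y) - log(6) + log(5)), (_y, u(c)))/5 = C1 - c


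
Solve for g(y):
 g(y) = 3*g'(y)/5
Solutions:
 g(y) = C1*exp(5*y/3)


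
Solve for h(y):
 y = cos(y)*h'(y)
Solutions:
 h(y) = C1 + Integral(y/cos(y), y)


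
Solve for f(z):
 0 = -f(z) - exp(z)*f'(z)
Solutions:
 f(z) = C1*exp(exp(-z))


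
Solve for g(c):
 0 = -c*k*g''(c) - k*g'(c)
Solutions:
 g(c) = C1 + C2*log(c)


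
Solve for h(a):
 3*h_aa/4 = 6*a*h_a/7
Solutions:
 h(a) = C1 + C2*erfi(2*sqrt(7)*a/7)


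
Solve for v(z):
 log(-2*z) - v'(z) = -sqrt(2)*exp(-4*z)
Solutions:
 v(z) = C1 + z*log(-z) + z*(-1 + log(2)) - sqrt(2)*exp(-4*z)/4


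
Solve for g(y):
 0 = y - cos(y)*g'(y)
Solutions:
 g(y) = C1 + Integral(y/cos(y), y)


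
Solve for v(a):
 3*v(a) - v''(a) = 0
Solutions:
 v(a) = C1*exp(-sqrt(3)*a) + C2*exp(sqrt(3)*a)


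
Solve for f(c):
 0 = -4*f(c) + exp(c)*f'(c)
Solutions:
 f(c) = C1*exp(-4*exp(-c))


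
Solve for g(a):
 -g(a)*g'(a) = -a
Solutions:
 g(a) = -sqrt(C1 + a^2)
 g(a) = sqrt(C1 + a^2)


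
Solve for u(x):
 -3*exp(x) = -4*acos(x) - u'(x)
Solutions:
 u(x) = C1 - 4*x*acos(x) + 4*sqrt(1 - x^2) + 3*exp(x)


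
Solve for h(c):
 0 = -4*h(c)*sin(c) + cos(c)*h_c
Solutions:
 h(c) = C1/cos(c)^4


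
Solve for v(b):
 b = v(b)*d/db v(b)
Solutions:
 v(b) = -sqrt(C1 + b^2)
 v(b) = sqrt(C1 + b^2)


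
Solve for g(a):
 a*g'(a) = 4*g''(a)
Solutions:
 g(a) = C1 + C2*erfi(sqrt(2)*a/4)


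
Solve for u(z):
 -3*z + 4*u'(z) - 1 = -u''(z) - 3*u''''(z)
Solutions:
 u(z) = C1 + C4*exp(-z) + 3*z^2/8 + z/16 + (C2*sin(sqrt(39)*z/6) + C3*cos(sqrt(39)*z/6))*exp(z/2)


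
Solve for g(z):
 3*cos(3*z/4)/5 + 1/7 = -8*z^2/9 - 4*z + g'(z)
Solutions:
 g(z) = C1 + 8*z^3/27 + 2*z^2 + z/7 + 4*sin(3*z/4)/5


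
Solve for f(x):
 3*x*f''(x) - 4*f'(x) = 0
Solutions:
 f(x) = C1 + C2*x^(7/3)


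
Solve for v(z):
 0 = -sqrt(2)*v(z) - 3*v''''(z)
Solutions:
 v(z) = (C1*sin(2^(5/8)*3^(3/4)*z/6) + C2*cos(2^(5/8)*3^(3/4)*z/6))*exp(-2^(5/8)*3^(3/4)*z/6) + (C3*sin(2^(5/8)*3^(3/4)*z/6) + C4*cos(2^(5/8)*3^(3/4)*z/6))*exp(2^(5/8)*3^(3/4)*z/6)


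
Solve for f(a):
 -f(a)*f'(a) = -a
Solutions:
 f(a) = -sqrt(C1 + a^2)
 f(a) = sqrt(C1 + a^2)


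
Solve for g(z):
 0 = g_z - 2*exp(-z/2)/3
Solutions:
 g(z) = C1 - 4*exp(-z/2)/3


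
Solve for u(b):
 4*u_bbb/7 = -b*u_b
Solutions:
 u(b) = C1 + Integral(C2*airyai(-14^(1/3)*b/2) + C3*airybi(-14^(1/3)*b/2), b)


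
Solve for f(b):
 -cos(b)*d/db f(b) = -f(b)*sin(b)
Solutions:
 f(b) = C1/cos(b)


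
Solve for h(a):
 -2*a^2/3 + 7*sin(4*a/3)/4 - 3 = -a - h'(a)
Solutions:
 h(a) = C1 + 2*a^3/9 - a^2/2 + 3*a + 21*cos(4*a/3)/16


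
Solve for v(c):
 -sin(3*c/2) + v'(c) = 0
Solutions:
 v(c) = C1 - 2*cos(3*c/2)/3


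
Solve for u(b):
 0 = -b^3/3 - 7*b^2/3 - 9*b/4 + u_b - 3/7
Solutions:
 u(b) = C1 + b^4/12 + 7*b^3/9 + 9*b^2/8 + 3*b/7


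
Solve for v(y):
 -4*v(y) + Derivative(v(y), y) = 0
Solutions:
 v(y) = C1*exp(4*y)


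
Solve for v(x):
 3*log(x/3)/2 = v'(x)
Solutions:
 v(x) = C1 + 3*x*log(x)/2 - 3*x*log(3)/2 - 3*x/2


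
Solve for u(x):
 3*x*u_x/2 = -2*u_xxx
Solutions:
 u(x) = C1 + Integral(C2*airyai(-6^(1/3)*x/2) + C3*airybi(-6^(1/3)*x/2), x)


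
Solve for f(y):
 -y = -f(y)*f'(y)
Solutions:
 f(y) = -sqrt(C1 + y^2)
 f(y) = sqrt(C1 + y^2)


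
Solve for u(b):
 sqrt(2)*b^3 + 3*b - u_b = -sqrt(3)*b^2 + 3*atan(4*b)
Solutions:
 u(b) = C1 + sqrt(2)*b^4/4 + sqrt(3)*b^3/3 + 3*b^2/2 - 3*b*atan(4*b) + 3*log(16*b^2 + 1)/8
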